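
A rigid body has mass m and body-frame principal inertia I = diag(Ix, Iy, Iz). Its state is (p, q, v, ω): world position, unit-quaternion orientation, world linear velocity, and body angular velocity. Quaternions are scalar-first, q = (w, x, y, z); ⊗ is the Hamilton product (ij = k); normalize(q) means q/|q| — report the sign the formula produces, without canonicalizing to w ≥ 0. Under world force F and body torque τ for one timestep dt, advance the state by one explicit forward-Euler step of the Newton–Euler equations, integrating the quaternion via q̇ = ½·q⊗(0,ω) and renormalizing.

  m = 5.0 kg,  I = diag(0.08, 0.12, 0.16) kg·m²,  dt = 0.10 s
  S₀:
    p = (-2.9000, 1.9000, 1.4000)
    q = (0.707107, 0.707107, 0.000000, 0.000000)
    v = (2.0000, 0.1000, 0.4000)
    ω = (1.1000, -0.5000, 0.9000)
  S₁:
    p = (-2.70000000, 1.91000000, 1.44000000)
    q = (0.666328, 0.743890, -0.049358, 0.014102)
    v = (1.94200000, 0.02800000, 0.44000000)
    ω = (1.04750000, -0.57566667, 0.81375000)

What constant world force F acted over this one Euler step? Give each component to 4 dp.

velocity change Δv = (-0.05800000, -0.07200000, 0.04000000)
m·(v₁−v₀)/dt = (-2.9000, -3.6000, 2.0000)

F = (-2.9000, -3.6000, 2.0000)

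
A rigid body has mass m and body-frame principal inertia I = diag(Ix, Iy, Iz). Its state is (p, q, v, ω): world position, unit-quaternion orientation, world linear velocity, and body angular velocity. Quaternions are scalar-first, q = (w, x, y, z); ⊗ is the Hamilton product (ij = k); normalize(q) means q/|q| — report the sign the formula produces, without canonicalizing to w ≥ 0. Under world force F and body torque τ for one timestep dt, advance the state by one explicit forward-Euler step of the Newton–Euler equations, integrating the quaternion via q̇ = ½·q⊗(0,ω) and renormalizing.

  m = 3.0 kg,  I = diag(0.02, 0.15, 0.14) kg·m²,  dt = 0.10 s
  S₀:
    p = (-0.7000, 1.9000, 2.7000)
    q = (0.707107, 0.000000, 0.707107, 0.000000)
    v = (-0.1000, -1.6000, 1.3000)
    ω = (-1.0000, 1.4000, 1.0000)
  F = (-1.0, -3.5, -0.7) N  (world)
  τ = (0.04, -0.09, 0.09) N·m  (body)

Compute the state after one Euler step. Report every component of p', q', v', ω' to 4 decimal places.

p' = (-0.7100, 1.7400, 2.8300)
q' = (0.6544, 0.0000, 0.7529, 0.0704)
v' = (-0.1333, -1.7167, 1.2767)
ω' = (-0.7300, 1.2600, 1.1943)

ω×(Iω) gyroscopic = (-0.0140, 0.1200, -0.1820)
α = I⁻¹(τ − ω×Iω) = (2.7000, -1.4000, 1.9429)
ω' = ω + α·dt = (-0.7300, 1.2600, 1.1943)
2q̇ = q⊗(0,ω) = (-0.9899498, 0.0000000, 0.9899498, 1.4142140)
q' = normalize(q + ½dt·q⊗(0,ω)) = (0.6544, 0.0000, 0.7529, 0.0704)
linear accel F/m = (-0.3333, -1.1667, -0.2333)
p' = p + v·dt = (-0.7100, 1.7400, 2.8300)
new velocity v' = (-0.1333, -1.7167, 1.2767)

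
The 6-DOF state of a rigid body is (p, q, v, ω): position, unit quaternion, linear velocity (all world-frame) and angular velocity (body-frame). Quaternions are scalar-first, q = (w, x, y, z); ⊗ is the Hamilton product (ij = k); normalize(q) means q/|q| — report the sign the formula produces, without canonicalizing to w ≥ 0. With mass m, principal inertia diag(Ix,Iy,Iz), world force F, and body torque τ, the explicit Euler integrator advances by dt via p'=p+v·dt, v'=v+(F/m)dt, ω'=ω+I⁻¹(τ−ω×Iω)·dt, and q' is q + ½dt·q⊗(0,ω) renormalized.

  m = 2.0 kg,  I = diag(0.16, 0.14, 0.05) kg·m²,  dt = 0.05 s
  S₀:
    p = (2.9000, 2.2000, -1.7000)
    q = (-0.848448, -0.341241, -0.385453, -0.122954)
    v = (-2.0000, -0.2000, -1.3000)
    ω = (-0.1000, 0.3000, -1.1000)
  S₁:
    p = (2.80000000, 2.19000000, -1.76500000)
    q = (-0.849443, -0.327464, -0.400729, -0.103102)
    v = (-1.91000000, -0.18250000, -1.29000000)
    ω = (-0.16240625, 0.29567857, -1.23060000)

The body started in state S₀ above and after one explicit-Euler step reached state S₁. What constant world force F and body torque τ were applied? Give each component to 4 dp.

v₁ − v₀ = (0.09000000, 0.01750000, 0.01000000)
F = m·Δv/dt = (3.6000, 0.7000, 0.4000)
ω₁ − ω₀ = (-0.06240625, -0.00432143, -0.13060000)
ω₀×(Iω₀) = (0.0297, 0.0121, 0.0006)
applied torque τ = (-0.1700, 0.0000, -0.1300)

F = (3.6000, 0.7000, 0.4000)
τ = (-0.1700, 0.0000, -0.1300)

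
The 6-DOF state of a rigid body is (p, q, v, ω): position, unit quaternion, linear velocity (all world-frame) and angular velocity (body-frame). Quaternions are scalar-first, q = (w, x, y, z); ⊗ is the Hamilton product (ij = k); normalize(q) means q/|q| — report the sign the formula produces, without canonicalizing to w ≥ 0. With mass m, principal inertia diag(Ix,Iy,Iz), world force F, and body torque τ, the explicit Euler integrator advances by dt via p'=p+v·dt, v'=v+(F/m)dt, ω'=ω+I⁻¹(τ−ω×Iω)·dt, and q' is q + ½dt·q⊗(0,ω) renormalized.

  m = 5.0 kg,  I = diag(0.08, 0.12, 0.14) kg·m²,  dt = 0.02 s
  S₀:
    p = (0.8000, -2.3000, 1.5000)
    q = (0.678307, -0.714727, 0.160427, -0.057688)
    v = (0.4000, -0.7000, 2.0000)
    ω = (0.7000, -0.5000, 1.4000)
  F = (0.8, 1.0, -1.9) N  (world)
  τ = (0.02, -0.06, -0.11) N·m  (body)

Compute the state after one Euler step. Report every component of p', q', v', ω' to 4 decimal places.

ω×(Iω) gyroscopic = (-0.0140, -0.0588, -0.0140)
α = I⁻¹(τ − ω×Iω) = (0.4250, -0.0100, -0.6857)
ω + α·dt = (0.7085, -0.5002, 1.3863)
q⊗(0,ω) = (0.6612856, 0.6705687, 0.6210827, 1.1946944)
q + ½dt·q⊗(0,ω), renormalized = (0.6848, -0.7079, 0.1666, -0.0457)
a = (0.1600, 0.2000, -0.3800)
p + v·dt = (0.8080, -2.3140, 1.5400)
new velocity v' = (0.4032, -0.6960, 1.9924)

p' = (0.8080, -2.3140, 1.5400)
q' = (0.6848, -0.7079, 0.1666, -0.0457)
v' = (0.4032, -0.6960, 1.9924)
ω' = (0.7085, -0.5002, 1.3863)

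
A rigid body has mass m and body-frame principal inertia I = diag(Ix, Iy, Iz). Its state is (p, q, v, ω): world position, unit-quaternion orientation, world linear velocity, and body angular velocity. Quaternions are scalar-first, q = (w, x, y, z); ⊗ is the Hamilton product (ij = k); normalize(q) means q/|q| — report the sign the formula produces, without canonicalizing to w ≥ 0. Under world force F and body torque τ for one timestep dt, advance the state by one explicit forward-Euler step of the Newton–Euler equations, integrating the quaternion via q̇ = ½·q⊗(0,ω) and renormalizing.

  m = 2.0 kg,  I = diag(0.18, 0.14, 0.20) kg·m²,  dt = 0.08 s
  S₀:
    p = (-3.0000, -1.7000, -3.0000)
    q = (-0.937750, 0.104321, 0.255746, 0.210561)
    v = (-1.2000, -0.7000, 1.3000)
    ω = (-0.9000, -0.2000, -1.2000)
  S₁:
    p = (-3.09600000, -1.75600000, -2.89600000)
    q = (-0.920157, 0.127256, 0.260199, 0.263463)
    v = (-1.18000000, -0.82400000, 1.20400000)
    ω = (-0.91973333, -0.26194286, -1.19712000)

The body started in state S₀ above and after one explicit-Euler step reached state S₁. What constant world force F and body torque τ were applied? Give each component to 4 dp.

F = (0.5000, -3.1000, -2.4000)
τ = (-0.0300, -0.1300, 0.0000)

v₁ − v₀ = (0.02000000, -0.12400000, -0.09600000)
applied force F = (0.5000, -3.1000, -2.4000)
rate change Δω = (-0.01973333, -0.06194286, 0.00288000)
I·α + gyro = (-0.0300, -0.1300, 0.0000)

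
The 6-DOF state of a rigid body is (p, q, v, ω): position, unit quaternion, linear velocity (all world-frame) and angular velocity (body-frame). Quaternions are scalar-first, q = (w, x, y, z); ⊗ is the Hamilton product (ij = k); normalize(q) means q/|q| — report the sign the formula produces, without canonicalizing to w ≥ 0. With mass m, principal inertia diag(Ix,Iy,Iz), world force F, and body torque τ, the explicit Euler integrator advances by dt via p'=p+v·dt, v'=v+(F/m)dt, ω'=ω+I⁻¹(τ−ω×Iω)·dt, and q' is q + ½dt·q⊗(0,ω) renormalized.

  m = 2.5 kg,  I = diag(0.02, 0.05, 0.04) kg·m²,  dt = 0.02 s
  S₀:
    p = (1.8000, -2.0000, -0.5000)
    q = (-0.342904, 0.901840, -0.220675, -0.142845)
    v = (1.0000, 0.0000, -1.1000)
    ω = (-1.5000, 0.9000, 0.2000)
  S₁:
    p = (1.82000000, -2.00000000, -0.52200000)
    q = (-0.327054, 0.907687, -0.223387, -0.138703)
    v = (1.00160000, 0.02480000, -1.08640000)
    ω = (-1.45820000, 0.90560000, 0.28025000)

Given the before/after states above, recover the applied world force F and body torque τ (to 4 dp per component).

Δω = ω₁−ω₀ = (0.04180000, 0.00560000, 0.08025000)
gyro term ω₀×Iω₀ = (-0.0018, 0.0060, -0.0405)
applied torque τ = (0.0400, 0.0200, 0.1200)
velocity change Δv = (0.00160000, 0.02480000, 0.01360000)
applied force F = (0.2000, 3.1000, 1.7000)

F = (0.2000, 3.1000, 1.7000)
τ = (0.0400, 0.0200, 0.1200)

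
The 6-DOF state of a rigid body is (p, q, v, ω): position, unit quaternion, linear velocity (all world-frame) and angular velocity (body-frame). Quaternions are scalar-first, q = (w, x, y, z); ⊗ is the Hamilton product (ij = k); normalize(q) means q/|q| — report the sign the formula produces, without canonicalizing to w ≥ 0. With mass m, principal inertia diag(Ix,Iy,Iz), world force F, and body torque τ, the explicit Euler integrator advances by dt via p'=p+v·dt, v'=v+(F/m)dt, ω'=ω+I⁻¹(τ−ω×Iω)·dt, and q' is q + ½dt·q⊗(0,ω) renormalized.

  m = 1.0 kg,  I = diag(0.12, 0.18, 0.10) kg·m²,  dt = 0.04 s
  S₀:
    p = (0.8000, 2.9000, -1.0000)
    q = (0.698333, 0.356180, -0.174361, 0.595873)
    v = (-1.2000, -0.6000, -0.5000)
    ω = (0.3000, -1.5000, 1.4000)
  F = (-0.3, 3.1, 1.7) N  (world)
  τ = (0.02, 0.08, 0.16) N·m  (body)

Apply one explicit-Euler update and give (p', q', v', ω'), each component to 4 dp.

a = F/m = (-0.3000, 3.1000, 1.7000)
new position p' = (0.7520, 2.8760, -1.0200)
v' = v + a·dt = (-1.2120, -0.4760, -0.4320)
gyro term ω×Iω = (0.1680, 0.0084, -0.0270)
α = I⁻¹(τ − ω×Iω) = (-1.2333, 0.3978, 1.8700)
new body rate ω' = (0.2507, -1.4841, 1.4748)
2q̇ = q⊗(0,ω) = (-1.2026177, 0.8592040, -1.3673896, 0.4957045)
updated quaternion q' = (0.6737, 0.3730, -0.2015, 0.6053)

p' = (0.7520, 2.8760, -1.0200)
q' = (0.6737, 0.3730, -0.2015, 0.6053)
v' = (-1.2120, -0.4760, -0.4320)
ω' = (0.2507, -1.4841, 1.4748)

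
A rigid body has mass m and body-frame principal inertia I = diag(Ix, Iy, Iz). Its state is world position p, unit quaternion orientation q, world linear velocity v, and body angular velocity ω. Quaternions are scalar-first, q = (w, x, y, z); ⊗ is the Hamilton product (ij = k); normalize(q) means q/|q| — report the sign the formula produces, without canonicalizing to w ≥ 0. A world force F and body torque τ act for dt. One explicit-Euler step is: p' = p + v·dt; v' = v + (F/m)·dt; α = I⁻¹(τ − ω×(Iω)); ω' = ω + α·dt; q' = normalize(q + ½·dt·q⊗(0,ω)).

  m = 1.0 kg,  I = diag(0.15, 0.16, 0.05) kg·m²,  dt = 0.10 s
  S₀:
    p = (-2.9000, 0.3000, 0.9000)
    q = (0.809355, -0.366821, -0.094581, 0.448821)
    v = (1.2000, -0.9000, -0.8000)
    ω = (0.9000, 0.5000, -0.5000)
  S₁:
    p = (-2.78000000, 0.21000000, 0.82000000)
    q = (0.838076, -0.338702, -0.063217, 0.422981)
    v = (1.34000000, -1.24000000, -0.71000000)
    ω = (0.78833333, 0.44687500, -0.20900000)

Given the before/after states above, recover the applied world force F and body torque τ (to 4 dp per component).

Δv = v₁−v₀ = (0.14000000, -0.34000000, 0.09000000)
F = m·Δv/dt = (1.4000, -3.4000, 0.9000)
ω₁ − ω₀ = (-0.11166667, -0.05312500, 0.29100000)
I·α + gyro = (-0.1400, -0.1300, 0.1500)

F = (1.4000, -3.4000, 0.9000)
τ = (-0.1400, -0.1300, 0.1500)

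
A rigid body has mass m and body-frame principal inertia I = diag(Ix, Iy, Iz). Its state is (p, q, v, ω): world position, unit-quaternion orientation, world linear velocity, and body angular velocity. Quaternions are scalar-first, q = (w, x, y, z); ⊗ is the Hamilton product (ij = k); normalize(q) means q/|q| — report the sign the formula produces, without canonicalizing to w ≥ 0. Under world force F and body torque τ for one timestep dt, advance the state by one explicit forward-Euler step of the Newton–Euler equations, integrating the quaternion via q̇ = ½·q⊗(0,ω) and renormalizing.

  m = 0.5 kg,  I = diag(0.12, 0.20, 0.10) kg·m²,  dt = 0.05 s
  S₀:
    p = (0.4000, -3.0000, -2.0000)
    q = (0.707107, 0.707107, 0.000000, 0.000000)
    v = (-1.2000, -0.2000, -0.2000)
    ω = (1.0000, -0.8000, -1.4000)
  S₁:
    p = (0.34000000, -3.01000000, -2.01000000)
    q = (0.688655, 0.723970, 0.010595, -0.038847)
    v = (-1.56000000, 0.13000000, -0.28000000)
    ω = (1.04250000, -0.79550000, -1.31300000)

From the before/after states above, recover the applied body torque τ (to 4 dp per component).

ω₁ − ω₀ = (0.04250000, 0.00450000, 0.08700000)
precession coupling = (-0.1120, -0.0280, -0.0640)
applied torque τ = (-0.0100, -0.0100, 0.1100)

τ = (-0.0100, -0.0100, 0.1100)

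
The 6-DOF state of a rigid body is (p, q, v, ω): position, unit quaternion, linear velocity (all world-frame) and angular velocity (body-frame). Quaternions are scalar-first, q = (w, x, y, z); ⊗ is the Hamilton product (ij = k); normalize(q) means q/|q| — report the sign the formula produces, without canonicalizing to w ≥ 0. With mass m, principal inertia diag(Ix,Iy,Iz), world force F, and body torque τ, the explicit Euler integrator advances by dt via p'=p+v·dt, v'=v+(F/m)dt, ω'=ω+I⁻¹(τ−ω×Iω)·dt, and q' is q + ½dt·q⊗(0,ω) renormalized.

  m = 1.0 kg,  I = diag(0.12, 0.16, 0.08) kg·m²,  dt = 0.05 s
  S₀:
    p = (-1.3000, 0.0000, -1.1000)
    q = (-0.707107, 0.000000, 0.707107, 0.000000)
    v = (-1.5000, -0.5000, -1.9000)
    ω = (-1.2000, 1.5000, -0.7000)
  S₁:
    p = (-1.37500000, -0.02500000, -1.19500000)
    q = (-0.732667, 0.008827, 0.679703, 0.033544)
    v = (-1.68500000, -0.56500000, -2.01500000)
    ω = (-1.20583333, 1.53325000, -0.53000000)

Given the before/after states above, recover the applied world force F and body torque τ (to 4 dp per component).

Δω = ω₁−ω₀ = (-0.00583333, 0.03325000, 0.17000000)
τ = I·(Δω/dt) + ω₀×(Iω₀) = (0.0700, 0.1400, 0.2000)
Δv = v₁−v₀ = (-0.18500000, -0.06500000, -0.11500000)
F = m·Δv/dt = (-3.7000, -1.3000, -2.3000)

F = (-3.7000, -1.3000, -2.3000)
τ = (0.0700, 0.1400, 0.2000)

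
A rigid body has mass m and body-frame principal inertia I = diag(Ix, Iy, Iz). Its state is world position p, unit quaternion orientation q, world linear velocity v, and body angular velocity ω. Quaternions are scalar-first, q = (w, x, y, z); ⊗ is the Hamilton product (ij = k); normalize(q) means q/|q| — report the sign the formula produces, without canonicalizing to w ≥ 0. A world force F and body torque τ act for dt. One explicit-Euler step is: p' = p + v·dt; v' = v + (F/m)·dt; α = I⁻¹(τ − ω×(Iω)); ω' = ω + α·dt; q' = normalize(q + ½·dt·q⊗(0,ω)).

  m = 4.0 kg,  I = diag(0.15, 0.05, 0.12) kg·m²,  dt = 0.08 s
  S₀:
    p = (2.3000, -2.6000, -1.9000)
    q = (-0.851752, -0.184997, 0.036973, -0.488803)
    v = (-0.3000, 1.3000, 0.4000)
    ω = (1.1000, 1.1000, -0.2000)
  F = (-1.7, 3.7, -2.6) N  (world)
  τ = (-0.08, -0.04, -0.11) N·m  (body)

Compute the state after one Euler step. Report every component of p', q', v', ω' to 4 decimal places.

ω×(Iω) gyroscopic = (-0.0154, -0.0066, -0.1210)
angular accel α = (-0.4307, -0.6680, 0.0917)
new body rate ω' = (1.0655, 1.0466, -0.1927)
2q̇ = q⊗(0,ω) = (0.0650658, -0.4066385, -1.5116099, -0.0738166)
updated quaternion q' = (-0.8475, -0.2009, -0.0234, -0.4908)
linear accel F/m = (-0.4250, 0.9250, -0.6500)
new position p' = (2.2760, -2.4960, -1.8680)
v' = v + a·dt = (-0.3340, 1.3740, 0.3480)

p' = (2.2760, -2.4960, -1.8680)
q' = (-0.8475, -0.2009, -0.0234, -0.4908)
v' = (-0.3340, 1.3740, 0.3480)
ω' = (1.0655, 1.0466, -0.1927)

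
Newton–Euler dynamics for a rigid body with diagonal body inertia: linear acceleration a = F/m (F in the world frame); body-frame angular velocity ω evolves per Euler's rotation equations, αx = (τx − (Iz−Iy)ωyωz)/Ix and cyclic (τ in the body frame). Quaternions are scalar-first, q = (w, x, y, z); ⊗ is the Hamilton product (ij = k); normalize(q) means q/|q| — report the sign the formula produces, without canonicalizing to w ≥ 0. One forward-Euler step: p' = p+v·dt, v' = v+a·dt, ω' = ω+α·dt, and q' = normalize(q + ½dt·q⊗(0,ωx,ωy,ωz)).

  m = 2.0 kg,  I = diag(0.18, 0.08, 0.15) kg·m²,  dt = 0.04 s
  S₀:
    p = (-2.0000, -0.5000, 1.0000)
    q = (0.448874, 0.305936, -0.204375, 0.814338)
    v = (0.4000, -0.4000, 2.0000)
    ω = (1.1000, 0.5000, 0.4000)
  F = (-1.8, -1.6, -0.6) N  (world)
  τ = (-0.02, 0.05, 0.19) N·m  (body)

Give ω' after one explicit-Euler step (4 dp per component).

ω' = (1.0924, 0.5184, 0.4653)

ω×(Iω) gyroscopic = (0.0140, 0.0132, -0.0550)
(τ − ω×Iω)/I = (-0.1889, 0.4600, 1.6333)
ω' = ω + α·dt = (1.0924, 0.5184, 0.4653)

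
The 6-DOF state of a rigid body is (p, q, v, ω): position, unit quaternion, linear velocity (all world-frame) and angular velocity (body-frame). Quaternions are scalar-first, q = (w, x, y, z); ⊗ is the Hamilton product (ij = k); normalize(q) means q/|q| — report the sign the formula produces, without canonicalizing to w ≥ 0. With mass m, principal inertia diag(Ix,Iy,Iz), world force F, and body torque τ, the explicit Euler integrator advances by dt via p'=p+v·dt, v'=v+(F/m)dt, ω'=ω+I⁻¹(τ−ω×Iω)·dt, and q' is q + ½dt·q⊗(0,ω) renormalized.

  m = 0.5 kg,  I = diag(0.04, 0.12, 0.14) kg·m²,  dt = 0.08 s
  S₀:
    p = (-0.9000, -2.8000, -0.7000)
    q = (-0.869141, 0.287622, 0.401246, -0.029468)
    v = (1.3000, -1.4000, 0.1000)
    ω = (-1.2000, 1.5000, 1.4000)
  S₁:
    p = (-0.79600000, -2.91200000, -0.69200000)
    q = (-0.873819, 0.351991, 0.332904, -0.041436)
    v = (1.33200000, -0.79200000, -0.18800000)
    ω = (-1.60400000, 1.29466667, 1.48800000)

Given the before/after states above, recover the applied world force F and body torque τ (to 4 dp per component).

ω₁ − ω₀ = (-0.40400000, -0.20533333, 0.08800000)
gyro term ω₀×Iω₀ = (0.0420, 0.1680, -0.1440)
applied torque τ = (-0.1600, -0.1400, 0.0100)
Δv = v₁−v₀ = (0.03200000, 0.60800000, -0.28800000)
F = m·Δv/dt = (0.2000, 3.8000, -1.8000)

F = (0.2000, 3.8000, -1.8000)
τ = (-0.1600, -0.1400, 0.0100)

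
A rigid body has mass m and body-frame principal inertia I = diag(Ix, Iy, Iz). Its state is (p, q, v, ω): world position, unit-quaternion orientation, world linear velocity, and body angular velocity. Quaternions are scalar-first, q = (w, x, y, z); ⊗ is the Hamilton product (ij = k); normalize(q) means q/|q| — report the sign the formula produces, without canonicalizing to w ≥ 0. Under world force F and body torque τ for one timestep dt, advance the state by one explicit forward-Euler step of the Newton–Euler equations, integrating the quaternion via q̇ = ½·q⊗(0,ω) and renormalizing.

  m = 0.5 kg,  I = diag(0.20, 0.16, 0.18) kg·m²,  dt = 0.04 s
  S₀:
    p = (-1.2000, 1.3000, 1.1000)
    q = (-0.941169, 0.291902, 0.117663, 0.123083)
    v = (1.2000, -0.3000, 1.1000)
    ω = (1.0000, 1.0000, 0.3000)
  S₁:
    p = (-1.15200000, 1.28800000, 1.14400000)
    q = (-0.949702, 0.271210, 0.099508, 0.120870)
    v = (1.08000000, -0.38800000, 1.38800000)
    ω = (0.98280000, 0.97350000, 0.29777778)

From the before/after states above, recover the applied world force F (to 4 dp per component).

F = (-1.5000, -1.1000, 3.6000)

velocity change Δv = (-0.12000000, -0.08800000, 0.28800000)
m·(v₁−v₀)/dt = (-1.5000, -1.1000, 3.6000)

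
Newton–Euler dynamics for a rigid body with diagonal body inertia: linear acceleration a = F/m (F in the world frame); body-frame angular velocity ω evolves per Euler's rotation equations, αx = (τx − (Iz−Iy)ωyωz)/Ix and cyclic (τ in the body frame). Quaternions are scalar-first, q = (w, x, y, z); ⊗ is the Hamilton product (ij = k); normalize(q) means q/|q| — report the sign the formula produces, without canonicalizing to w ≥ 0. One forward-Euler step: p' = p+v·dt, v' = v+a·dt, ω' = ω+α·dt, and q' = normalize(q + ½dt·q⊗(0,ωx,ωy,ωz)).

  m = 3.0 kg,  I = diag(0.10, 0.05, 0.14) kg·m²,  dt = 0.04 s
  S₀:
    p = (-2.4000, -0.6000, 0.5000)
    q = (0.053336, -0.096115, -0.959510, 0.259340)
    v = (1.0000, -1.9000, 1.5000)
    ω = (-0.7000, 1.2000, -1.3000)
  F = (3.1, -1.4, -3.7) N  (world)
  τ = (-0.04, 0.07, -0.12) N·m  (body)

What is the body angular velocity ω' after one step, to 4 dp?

precession coupling ω×(Iω) = (-0.1404, -0.0364, 0.0420)
α = I⁻¹(τ − ω×Iω) = (1.0040, 2.1280, -1.1571)
ω' = ω + α·dt = (-0.6598, 1.2851, -1.3463)

ω' = (-0.6598, 1.2851, -1.3463)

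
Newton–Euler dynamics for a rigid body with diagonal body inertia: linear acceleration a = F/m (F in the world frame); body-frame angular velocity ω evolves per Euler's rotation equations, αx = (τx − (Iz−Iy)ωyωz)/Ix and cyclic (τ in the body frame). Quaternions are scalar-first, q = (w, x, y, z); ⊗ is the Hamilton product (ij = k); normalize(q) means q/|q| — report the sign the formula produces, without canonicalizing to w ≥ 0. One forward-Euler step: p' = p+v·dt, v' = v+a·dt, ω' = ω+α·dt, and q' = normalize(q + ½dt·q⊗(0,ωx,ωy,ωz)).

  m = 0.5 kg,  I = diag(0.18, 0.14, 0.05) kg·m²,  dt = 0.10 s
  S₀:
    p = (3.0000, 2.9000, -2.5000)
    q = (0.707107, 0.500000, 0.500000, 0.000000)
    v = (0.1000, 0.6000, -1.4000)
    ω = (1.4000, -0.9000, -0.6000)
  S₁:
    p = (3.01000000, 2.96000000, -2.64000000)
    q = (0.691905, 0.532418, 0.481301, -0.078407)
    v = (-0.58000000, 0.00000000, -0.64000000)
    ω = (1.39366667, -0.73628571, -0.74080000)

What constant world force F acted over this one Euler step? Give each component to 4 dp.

v₁ − v₀ = (-0.68000000, -0.60000000, 0.76000000)
F = m·Δv/dt = (-3.4000, -3.0000, 3.8000)

F = (-3.4000, -3.0000, 3.8000)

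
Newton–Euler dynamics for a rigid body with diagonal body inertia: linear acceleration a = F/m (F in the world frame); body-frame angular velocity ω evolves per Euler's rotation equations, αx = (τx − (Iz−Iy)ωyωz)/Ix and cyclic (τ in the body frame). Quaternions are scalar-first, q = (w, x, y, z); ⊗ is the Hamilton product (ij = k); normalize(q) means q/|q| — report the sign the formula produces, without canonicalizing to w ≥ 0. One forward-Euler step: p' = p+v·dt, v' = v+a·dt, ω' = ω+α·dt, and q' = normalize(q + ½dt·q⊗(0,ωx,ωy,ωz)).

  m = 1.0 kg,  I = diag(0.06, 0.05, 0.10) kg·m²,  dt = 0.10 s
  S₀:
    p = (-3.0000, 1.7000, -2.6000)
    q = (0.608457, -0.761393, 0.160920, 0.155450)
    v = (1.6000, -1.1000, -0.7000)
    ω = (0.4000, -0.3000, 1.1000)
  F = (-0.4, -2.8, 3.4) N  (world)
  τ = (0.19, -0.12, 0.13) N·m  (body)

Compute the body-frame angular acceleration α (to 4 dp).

ω×(Iω) gyroscopic = (-0.0165, -0.0176, 0.0012)
α = I⁻¹(τ − ω×Iω) = (3.4417, -2.0480, 1.2880)

α = (3.4417, -2.0480, 1.2880)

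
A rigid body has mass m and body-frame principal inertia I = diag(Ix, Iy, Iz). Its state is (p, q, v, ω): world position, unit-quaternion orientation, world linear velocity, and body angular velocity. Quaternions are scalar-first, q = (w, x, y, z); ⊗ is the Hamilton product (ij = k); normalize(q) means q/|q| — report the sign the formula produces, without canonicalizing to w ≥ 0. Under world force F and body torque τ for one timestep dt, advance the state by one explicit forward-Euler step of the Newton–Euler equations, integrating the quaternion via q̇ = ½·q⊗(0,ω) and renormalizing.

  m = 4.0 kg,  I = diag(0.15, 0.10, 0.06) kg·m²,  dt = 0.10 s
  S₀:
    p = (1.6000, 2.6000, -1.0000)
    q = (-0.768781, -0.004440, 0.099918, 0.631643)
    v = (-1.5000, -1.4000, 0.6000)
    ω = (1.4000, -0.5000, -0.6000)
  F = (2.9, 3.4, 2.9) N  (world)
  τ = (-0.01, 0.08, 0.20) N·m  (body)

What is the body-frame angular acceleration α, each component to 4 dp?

ω×(Iω) gyroscopic = (-0.0120, -0.0756, 0.0350)
angular accel α = (0.0133, 1.5560, 2.7500)

α = (0.0133, 1.5560, 2.7500)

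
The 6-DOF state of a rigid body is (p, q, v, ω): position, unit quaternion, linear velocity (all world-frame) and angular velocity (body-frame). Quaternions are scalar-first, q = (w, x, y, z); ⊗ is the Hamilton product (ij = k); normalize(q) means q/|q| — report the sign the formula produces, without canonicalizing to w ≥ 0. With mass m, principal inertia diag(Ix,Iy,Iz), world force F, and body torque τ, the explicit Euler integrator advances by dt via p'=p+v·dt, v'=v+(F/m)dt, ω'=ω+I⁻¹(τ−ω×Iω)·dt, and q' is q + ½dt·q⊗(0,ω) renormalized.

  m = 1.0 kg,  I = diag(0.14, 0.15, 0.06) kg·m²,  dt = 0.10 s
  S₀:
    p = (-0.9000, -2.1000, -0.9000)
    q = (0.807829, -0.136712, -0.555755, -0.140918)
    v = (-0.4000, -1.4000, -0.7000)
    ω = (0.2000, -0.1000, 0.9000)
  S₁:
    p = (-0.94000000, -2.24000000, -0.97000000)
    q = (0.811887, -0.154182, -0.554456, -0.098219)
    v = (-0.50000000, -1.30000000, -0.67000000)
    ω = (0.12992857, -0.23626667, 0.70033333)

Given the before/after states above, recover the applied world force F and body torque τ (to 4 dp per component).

velocity change Δv = (-0.10000000, 0.10000000, 0.03000000)
applied force F = (-1.0000, 1.0000, 0.3000)
Δω = ω₁−ω₀ = (-0.07007143, -0.13626667, -0.19966667)
precession coupling = (0.0081, 0.0144, -0.0002)
τ = I·(Δω/dt) + ω₀×(Iω₀) = (-0.0900, -0.1900, -0.1200)

F = (-1.0000, 1.0000, 0.3000)
τ = (-0.0900, -0.1900, -0.1200)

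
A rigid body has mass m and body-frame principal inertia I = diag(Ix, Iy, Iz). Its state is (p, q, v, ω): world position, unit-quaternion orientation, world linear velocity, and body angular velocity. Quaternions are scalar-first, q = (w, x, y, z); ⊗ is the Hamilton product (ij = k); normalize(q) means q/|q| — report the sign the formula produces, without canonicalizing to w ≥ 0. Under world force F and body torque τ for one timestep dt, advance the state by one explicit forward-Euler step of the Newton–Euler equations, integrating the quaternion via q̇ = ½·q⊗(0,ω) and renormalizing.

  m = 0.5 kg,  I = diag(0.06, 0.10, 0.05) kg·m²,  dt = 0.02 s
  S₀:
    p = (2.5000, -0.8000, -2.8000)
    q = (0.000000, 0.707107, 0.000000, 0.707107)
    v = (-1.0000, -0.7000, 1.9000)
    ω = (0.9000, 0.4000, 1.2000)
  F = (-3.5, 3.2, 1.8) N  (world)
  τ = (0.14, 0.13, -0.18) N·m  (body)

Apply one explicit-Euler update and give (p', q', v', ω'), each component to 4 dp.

p' = (2.4800, -0.8140, -2.7620)
q' = (-0.0148, 0.7042, -0.0021, 0.7098)
v' = (-1.1400, -0.5720, 1.9720)
ω' = (0.9547, 0.4238, 1.1222)

p + v·dt = (2.4800, -0.8140, -2.7620)
new velocity v' = (-1.1400, -0.5720, 1.9720)
precession coupling ω×(Iω) = (-0.0240, 0.0108, 0.0144)
(τ − ω×Iω)/I = (2.7333, 1.1920, -3.8880)
ω + α·dt = (0.9547, 0.4238, 1.1222)
q⊗(0,ω) = (-1.4849247, -0.2828428, -0.2121321, 0.2828428)
q' = normalize(q + ½dt·q⊗(0,ω)) = (-0.0148, 0.7042, -0.0021, 0.7098)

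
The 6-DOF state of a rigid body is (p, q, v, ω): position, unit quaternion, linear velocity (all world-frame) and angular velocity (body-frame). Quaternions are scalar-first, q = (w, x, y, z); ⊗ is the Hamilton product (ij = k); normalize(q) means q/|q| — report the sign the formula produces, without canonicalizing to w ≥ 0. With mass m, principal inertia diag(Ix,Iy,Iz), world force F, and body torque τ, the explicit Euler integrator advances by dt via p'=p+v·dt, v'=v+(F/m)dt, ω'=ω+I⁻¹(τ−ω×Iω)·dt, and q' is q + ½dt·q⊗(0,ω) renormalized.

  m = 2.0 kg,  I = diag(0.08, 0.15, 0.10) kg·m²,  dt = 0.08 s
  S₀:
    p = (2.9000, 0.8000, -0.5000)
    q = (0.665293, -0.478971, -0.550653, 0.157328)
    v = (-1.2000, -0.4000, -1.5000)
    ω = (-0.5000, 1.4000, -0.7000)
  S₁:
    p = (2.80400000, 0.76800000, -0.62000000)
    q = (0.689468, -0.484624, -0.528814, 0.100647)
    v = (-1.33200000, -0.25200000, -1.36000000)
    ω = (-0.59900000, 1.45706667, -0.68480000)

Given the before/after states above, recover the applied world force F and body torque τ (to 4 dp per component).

Δv = v₁−v₀ = (-0.13200000, 0.14800000, 0.14000000)
applied force F = (-3.3000, 3.7000, 3.5000)
Δω = ω₁−ω₀ = (-0.09900000, 0.05706667, 0.01520000)
τ = I·(Δω/dt) + ω₀×(Iω₀) = (-0.0500, 0.1000, -0.0300)

F = (-3.3000, 3.7000, 3.5000)
τ = (-0.0500, 0.1000, -0.0300)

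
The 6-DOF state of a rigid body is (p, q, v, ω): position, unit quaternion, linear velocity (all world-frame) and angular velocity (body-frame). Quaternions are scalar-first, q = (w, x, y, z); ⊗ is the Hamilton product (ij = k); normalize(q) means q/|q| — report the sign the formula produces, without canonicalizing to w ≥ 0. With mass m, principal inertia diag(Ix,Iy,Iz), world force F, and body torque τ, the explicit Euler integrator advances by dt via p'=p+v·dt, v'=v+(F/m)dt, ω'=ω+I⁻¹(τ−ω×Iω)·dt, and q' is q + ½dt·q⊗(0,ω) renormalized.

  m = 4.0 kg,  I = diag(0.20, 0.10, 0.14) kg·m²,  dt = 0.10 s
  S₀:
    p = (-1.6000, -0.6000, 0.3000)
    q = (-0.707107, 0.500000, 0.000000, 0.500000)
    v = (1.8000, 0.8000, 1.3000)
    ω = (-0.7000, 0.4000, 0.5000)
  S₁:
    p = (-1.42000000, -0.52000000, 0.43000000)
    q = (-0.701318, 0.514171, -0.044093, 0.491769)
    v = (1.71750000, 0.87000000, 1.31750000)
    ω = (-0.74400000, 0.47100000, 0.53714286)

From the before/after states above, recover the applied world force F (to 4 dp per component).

F = (-3.3000, 2.8000, 0.7000)

velocity change Δv = (-0.08250000, 0.07000000, 0.01750000)
F = m·Δv/dt = (-3.3000, 2.8000, 0.7000)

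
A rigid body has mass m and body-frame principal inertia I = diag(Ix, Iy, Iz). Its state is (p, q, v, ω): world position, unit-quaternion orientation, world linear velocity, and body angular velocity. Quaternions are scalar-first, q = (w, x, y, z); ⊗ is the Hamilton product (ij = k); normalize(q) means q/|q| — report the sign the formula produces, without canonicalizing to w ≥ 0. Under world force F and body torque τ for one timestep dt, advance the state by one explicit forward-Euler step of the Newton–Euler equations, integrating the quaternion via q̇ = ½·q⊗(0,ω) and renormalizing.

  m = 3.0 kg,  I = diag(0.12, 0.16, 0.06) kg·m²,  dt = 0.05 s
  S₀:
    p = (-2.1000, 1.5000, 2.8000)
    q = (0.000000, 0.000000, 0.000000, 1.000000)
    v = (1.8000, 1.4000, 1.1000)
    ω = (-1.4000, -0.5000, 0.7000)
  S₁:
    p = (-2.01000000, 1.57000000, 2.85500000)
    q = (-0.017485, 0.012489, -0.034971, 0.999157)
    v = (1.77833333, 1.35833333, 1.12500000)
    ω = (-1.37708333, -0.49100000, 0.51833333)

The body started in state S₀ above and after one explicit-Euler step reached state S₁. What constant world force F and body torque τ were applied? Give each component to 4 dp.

F = (-1.3000, -2.5000, 1.5000)
τ = (0.0900, -0.0300, -0.1900)

ω₁ − ω₀ = (0.02291667, 0.00900000, -0.18166667)
ω₀×(Iω₀) = (0.0350, -0.0588, 0.0280)
τ = I·(Δω/dt) + ω₀×(Iω₀) = (0.0900, -0.0300, -0.1900)
v₁ − v₀ = (-0.02166667, -0.04166667, 0.02500000)
F = m·Δv/dt = (-1.3000, -2.5000, 1.5000)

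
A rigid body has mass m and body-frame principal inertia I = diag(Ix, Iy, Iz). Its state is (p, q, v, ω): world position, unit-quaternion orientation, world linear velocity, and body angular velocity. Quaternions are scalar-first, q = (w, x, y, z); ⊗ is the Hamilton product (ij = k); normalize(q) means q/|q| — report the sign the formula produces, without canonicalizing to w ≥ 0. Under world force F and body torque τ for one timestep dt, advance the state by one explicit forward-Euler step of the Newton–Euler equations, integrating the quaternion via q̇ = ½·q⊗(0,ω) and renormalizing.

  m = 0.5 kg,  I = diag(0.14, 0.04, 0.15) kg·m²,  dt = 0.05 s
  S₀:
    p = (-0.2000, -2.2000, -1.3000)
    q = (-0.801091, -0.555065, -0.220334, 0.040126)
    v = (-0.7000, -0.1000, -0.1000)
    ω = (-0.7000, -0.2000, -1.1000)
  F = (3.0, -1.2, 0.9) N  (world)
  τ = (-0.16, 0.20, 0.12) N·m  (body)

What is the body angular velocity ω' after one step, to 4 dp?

ω' = (-0.7658, 0.0596, -1.0553)

gyro term ω×Iω = (0.0242, -0.0077, -0.0140)
angular accel α = (-1.3157, 5.1925, 0.8933)
new body rate ω' = (-0.7658, 0.0596, -1.0553)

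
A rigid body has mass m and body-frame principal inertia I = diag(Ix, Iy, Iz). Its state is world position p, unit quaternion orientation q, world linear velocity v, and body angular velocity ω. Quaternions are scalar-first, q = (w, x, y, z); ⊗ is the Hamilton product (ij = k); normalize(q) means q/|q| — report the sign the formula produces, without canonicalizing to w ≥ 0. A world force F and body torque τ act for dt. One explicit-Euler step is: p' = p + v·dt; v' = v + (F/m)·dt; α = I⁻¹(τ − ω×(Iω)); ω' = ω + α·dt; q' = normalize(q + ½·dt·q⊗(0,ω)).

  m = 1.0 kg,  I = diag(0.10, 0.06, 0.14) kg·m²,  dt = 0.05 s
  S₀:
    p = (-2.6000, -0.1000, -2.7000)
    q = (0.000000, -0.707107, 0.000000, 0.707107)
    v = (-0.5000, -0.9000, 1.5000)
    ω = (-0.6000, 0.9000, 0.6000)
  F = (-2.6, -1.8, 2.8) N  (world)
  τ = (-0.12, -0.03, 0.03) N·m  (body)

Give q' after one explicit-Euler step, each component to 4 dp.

q' = (-0.0212, -0.7227, 0.0000, 0.6909)

Hamilton product q⊗(0,ω) = (-0.8485284, -0.6363963, 0.0000000, -0.6363963)
q' = normalize(q + ½dt·q⊗(0,ω)) = (-0.0212, -0.7227, 0.0000, 0.6909)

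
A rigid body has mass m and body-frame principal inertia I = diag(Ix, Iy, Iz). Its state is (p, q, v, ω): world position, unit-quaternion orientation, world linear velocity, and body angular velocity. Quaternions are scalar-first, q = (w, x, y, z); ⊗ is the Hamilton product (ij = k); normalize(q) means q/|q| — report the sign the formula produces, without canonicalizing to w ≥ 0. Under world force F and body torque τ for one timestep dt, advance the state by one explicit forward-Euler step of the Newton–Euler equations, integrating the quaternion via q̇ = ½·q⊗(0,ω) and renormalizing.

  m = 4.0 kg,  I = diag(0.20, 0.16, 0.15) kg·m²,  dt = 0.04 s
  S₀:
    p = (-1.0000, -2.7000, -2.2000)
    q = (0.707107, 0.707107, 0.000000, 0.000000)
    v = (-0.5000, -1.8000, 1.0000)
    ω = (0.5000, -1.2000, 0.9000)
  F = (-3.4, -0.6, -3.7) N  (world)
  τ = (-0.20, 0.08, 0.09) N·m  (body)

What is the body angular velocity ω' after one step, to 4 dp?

precession coupling ω×(Iω) = (0.0108, 0.0225, 0.0240)
(τ − ω×Iω)/I = (-1.0540, 0.3594, 0.4400)
ω' = ω + α·dt = (0.4578, -1.1856, 0.9176)

ω' = (0.4578, -1.1856, 0.9176)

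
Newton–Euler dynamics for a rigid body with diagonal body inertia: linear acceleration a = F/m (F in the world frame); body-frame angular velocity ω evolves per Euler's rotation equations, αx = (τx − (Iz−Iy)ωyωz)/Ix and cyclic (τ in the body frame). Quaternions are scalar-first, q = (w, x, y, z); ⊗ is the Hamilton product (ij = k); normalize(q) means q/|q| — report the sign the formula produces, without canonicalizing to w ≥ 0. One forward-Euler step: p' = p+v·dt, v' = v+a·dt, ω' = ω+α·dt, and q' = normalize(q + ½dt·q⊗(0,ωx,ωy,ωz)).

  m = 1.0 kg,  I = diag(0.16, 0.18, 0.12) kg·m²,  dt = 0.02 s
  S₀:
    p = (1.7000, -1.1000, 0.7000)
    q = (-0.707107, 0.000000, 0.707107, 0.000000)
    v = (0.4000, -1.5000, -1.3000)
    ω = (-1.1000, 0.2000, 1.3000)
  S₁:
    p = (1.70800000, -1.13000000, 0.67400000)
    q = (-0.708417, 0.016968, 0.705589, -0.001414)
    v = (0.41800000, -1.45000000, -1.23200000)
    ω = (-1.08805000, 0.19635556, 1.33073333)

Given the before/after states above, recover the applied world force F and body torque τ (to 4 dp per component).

ω₁ − ω₀ = (0.01195000, -0.00364444, 0.03073333)
I·α + gyro = (0.0800, -0.0900, 0.1800)
v₁ − v₀ = (0.01800000, 0.05000000, 0.06800000)
F = m·Δv/dt = (0.9000, 2.5000, 3.4000)

F = (0.9000, 2.5000, 3.4000)
τ = (0.0800, -0.0900, 0.1800)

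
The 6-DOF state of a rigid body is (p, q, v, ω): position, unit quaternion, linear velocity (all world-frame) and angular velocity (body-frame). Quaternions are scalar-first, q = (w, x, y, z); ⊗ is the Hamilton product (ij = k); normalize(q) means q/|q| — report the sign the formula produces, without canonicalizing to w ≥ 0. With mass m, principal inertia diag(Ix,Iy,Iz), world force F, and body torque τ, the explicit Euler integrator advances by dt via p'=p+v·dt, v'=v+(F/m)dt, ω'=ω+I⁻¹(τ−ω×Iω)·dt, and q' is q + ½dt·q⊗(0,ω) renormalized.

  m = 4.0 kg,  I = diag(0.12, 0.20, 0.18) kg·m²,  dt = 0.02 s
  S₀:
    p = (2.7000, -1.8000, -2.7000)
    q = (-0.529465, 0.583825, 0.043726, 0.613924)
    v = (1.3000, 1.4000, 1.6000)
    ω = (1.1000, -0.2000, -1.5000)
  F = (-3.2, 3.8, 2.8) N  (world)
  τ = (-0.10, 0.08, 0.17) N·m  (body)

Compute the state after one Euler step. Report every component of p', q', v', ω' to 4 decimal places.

p' = (2.7260, -1.7720, -2.6680)
q' = (-0.5265, 0.5785, 0.0603, 0.6201)
v' = (1.2840, 1.4190, 1.6140)
ω' = (1.0843, -0.2019, -1.4792)

ω×(Iω) gyroscopic = (-0.0060, 0.0990, -0.0176)
(τ − ω×Iω)/I = (-0.7833, -0.0950, 1.0422)
ω + α·dt = (1.0843, -0.2019, -1.4792)
2q̇ = q⊗(0,ω) = (0.2874237, -0.5252157, 1.6569469, 0.6293339)
updated quaternion q' = (-0.5265, 0.5785, 0.0603, 0.6201)
a = F/m = (-0.8000, 0.9500, 0.7000)
p' = p + v·dt = (2.7260, -1.7720, -2.6680)
v' = v + a·dt = (1.2840, 1.4190, 1.6140)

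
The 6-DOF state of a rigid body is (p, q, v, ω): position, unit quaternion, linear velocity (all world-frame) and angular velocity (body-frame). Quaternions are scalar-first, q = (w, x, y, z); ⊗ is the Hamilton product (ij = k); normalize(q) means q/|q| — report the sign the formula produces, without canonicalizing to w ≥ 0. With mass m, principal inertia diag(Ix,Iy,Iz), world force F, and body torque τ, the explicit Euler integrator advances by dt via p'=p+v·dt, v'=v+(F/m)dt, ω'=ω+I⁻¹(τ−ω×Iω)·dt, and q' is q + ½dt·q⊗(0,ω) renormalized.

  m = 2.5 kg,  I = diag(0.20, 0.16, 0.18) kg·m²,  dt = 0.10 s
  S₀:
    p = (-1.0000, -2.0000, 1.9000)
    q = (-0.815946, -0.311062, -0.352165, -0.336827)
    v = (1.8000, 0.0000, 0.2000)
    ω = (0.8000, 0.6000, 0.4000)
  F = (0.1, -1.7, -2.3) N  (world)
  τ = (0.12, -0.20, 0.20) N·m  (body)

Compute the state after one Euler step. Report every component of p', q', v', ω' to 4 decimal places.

p' = (-0.8200, -2.0000, 1.9200)
q' = (-0.7851, -0.3401, -0.3833, -0.3479)
v' = (1.8040, -0.0680, 0.1080)
ω' = (0.8576, 0.4710, 0.5218)

angular accel α = (0.5760, -1.2900, 1.2178)
new body rate ω' = (0.8576, 0.4710, 0.5218)
q⊗(0,ω) = (0.5948794, -0.5915266, -0.6346044, -0.2312836)
updated quaternion q' = (-0.7851, -0.3401, -0.3833, -0.3479)
a = (0.0400, -0.6800, -0.9200)
new position p' = (-0.8200, -2.0000, 1.9200)
v' = v + a·dt = (1.8040, -0.0680, 0.1080)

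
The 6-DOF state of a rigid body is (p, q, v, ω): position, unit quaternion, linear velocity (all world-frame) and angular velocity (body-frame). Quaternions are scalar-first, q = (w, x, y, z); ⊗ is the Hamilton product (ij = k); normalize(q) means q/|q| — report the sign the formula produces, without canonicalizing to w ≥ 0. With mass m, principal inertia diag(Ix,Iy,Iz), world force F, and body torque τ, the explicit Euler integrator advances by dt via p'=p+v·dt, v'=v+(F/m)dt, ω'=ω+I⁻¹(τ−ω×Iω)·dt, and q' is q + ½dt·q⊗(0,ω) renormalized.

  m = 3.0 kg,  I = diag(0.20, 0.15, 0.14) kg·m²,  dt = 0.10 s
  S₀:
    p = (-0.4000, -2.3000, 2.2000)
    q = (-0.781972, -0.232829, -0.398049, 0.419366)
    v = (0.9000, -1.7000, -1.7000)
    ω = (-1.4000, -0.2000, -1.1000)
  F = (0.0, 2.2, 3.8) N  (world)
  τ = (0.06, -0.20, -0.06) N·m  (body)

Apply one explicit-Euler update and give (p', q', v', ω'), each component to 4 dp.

linear accel F/m = (0.0000, 0.7333, 1.2667)
p' = p + v·dt = (-0.3100, -2.4700, 2.0300)
new velocity v' = (0.9000, -1.6267, -1.5733)
precession coupling ω×(Iω) = (-0.0022, 0.0924, -0.0140)
angular accel α = (0.3110, -1.9493, -0.3286)
ω + α·dt = (-1.3689, -0.3949, -1.1329)
2q̇ = q⊗(0,ω) = (0.0557322, 1.6164879, -0.6868299, 0.3494664)
q' = normalize(q + ½dt·q⊗(0,ω)) = (-0.7761, -0.1514, -0.4307, 0.4351)

p' = (-0.3100, -2.4700, 2.0300)
q' = (-0.7761, -0.1514, -0.4307, 0.4351)
v' = (0.9000, -1.6267, -1.5733)
ω' = (-1.3689, -0.3949, -1.1329)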